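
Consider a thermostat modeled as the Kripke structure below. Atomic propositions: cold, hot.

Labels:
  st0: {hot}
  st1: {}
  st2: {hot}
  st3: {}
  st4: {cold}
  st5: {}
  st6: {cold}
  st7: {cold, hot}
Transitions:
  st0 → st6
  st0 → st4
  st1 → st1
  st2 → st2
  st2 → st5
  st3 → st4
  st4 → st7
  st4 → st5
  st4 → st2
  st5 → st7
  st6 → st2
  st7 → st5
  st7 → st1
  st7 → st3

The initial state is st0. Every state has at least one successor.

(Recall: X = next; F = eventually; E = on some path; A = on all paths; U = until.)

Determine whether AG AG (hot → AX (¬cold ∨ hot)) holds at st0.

Violated

States satisfying AG (hot → AX (¬cold ∨ hot)): {st1, st2, st3, st4, st5, st6, st7}.
States satisfying AG AG (hot → AX (¬cold ∨ hot)): {st1, st2, st3, st4, st5, st6, st7}.
st0 is reachable from st0 and violates AG (hot → AX (¬cold ∨ hot)), so AG fails at st0.
st0 ∉ Sat(AG AG (hot → AX (¬cold ∨ hot))).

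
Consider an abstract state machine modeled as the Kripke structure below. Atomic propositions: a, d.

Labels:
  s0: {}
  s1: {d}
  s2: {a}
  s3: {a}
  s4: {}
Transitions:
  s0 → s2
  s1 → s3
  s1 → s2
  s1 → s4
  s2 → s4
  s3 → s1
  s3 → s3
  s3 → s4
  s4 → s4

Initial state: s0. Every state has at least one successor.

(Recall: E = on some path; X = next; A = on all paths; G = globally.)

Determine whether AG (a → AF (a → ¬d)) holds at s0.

Holds

States satisfying a → AF (a → ¬d): {s0, s1, s2, s3, s4}.
States satisfying AG (a → AF (a → ¬d)): {s0, s1, s2, s3, s4}.
Every state reachable from s0 satisfies a → AF (a → ¬d).
s0 ∈ Sat(AG (a → AF (a → ¬d))).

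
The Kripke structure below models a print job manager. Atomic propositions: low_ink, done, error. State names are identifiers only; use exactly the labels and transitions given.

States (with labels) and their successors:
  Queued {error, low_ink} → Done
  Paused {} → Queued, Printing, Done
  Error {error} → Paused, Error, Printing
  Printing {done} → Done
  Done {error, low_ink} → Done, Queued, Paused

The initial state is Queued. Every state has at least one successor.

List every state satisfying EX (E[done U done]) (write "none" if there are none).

{Paused, Error}

States satisfying E[done U done]: {Printing}.
States satisfying EX (E[done U done]): {Paused, Error}.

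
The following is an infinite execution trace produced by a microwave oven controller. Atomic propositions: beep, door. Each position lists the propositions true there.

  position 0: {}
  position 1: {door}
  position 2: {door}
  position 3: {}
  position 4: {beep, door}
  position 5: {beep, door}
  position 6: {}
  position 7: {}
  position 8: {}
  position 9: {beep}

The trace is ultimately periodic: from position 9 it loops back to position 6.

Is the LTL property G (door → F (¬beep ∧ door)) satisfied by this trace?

door → F (¬beep ∧ door) must hold at every position from 0 onward. It fails at position 4, so G (door → F (¬beep ∧ door)) is false.
Positions where door holds: 1, 2, 4, 5.
Check F (¬beep ∧ door) at each: 1→ok, 2→ok, 4→fails, 5→fails.

Violated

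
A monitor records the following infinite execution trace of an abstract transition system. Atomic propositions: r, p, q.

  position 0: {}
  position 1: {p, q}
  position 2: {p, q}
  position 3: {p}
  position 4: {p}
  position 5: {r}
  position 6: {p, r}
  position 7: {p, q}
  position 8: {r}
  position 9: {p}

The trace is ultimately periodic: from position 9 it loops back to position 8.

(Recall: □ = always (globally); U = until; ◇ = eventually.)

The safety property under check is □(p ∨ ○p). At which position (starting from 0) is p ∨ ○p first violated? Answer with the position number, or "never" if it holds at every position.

never

p ∨ ○p holds at every position 0..9, and those are all the positions the trace ever visits, so the invariant □(p ∨ ○p) is never violated.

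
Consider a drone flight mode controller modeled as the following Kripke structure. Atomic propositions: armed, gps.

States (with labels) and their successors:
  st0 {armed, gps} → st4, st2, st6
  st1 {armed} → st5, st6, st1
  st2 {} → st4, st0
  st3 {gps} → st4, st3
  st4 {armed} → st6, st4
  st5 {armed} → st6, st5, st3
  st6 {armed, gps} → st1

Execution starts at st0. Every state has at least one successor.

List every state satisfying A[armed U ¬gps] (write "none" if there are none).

{st0, st1, st2, st4, st5, st6}

States satisfying armed: {st0, st1, st4, st5, st6}.
States satisfying ¬gps: {st1, st2, st4, st5}.
States satisfying A[armed U ¬gps]: {st0, st1, st2, st4, st5, st6}.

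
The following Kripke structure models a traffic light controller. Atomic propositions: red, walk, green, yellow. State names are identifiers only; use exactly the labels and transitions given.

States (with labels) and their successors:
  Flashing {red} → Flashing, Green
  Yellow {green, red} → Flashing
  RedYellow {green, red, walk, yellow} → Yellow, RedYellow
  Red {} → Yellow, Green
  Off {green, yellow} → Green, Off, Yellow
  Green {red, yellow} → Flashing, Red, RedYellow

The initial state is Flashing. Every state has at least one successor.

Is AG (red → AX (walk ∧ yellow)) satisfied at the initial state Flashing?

States satisfying red → AX (walk ∧ yellow): {Red, Off}.
States satisfying AG (red → AX (walk ∧ yellow)): ∅.
Flashing is reachable from Flashing and violates red → AX (walk ∧ yellow), so AG fails at Flashing.
Flashing ∉ Sat(AG (red → AX (walk ∧ yellow))).

No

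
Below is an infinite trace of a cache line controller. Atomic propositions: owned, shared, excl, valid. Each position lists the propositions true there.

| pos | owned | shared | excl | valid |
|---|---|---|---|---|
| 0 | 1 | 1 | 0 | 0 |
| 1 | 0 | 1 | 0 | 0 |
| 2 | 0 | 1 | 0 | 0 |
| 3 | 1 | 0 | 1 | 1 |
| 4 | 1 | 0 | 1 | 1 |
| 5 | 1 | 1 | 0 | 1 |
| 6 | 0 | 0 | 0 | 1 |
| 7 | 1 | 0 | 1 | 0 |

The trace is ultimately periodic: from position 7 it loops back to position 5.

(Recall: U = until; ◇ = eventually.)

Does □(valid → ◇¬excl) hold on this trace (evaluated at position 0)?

valid → ◇¬excl holds at every position 0..7, and those are all positions ever visited, so □(valid → ◇¬excl) holds.
Positions where valid holds: 3, 4, 5, 6.
Check ◇¬excl at each: 3→ok, 4→ok, 5→ok, 6→ok.

Holds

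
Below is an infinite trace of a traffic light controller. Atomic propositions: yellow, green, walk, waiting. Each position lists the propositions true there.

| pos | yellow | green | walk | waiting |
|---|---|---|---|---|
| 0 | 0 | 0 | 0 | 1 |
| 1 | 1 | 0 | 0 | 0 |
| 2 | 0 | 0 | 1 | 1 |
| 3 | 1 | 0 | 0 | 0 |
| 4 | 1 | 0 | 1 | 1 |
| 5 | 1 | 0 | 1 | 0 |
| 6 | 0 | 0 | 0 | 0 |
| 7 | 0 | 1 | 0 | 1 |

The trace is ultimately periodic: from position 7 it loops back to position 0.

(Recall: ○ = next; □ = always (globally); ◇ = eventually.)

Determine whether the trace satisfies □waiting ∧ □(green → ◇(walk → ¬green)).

Violated

waiting must hold at every position from 0 onward. It fails at position 1, so □waiting is false.
green → ◇(walk → ¬green) holds at every position 0..7, and those are all positions ever visited, so □(green → ◇(walk → ¬green)) holds.
Positions where green holds: 7.
Check ◇(walk → ¬green) at each: 7→ok.
At position 0: □waiting is false; □(green → ◇(walk → ¬green)) is true; so □waiting ∧ □(green → ◇(walk → ¬green)) is false.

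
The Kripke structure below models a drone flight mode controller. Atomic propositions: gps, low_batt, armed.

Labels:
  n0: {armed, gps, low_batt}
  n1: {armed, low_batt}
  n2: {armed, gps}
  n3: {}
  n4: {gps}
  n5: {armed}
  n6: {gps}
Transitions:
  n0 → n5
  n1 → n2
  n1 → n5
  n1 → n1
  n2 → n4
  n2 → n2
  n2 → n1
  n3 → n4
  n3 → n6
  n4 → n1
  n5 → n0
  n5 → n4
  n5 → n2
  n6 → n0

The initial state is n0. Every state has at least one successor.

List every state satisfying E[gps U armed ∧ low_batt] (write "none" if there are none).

{n0, n1, n2, n4, n6}

States satisfying gps: {n0, n2, n4, n6}.
States satisfying armed ∧ low_batt: {n0, n1}.
States satisfying E[gps U armed ∧ low_batt]: {n0, n1, n2, n4, n6}.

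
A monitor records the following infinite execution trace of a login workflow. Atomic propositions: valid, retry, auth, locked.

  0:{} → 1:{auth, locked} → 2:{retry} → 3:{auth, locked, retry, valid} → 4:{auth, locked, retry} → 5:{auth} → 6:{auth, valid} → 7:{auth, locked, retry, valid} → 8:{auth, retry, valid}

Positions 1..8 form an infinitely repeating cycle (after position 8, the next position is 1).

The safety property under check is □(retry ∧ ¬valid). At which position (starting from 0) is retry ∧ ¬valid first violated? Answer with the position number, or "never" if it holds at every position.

0

At position 0 the labels are {}, so retry ∧ ¬valid is false there. This is the first violation.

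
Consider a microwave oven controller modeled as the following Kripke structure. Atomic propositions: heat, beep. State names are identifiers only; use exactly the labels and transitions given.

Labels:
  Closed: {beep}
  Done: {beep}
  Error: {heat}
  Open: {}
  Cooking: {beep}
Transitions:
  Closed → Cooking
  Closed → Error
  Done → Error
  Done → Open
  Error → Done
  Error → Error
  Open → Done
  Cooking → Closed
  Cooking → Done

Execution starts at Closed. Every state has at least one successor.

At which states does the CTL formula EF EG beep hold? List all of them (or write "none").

States satisfying EG beep: {Closed, Cooking}.
States satisfying EF EG beep: {Closed, Cooking}.

{Closed, Cooking}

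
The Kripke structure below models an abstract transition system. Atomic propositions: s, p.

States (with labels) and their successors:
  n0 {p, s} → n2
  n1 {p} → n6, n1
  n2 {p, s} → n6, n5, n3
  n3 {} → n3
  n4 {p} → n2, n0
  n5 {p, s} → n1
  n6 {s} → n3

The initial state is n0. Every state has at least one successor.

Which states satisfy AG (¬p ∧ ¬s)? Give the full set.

States satisfying ¬p ∧ ¬s: {n3}.
States satisfying AG (¬p ∧ ¬s): {n3}.

{n3}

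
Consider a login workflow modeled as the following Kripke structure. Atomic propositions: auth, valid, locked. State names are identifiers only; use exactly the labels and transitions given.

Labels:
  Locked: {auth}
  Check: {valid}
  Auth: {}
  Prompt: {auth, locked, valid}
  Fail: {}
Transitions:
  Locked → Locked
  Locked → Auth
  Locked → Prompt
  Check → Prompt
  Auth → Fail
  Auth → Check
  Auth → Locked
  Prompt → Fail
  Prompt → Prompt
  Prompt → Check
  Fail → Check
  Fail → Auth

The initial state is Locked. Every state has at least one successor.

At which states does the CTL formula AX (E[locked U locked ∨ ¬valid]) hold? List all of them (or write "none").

{Locked, Check}

States satisfying E[locked U locked ∨ ¬valid]: {Locked, Auth, Prompt, Fail}.
States satisfying AX (E[locked U locked ∨ ¬valid]): {Locked, Check}.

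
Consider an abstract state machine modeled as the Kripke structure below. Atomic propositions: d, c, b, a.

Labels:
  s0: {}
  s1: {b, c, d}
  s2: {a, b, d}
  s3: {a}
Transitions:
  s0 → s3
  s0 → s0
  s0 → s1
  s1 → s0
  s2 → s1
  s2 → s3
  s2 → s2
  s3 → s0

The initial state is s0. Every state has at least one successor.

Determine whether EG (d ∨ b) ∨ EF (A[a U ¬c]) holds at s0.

States satisfying d ∨ b: {s1, s2}.
States satisfying EG (d ∨ b): {s2}.
States satisfying A[a U ¬c]: {s0, s2, s3}.
States satisfying EF (A[a U ¬c]): {s0, s1, s2, s3}.
States satisfying EG (d ∨ b) ∨ EF (A[a U ¬c]): {s0, s1, s2, s3}.
s0 ∈ Sat(EG (d ∨ b) ∨ EF (A[a U ¬c])).

Holds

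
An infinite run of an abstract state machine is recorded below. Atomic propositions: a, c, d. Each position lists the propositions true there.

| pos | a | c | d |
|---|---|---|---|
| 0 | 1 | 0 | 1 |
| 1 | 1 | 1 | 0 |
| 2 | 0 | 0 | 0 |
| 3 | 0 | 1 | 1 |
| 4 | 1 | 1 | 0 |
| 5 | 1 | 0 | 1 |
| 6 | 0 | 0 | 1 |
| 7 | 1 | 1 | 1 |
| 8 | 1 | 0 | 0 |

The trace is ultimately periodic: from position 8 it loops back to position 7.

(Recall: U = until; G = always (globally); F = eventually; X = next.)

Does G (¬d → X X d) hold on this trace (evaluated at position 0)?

¬d → X X d must hold at every position from 0 onward. It fails at position 2, so G (¬d → X X d) is false.
Positions where ¬d holds: 1, 2, 4, 8.
Check X X d at each: 1→ok, 2→fails, 4→ok, 8→fails.

No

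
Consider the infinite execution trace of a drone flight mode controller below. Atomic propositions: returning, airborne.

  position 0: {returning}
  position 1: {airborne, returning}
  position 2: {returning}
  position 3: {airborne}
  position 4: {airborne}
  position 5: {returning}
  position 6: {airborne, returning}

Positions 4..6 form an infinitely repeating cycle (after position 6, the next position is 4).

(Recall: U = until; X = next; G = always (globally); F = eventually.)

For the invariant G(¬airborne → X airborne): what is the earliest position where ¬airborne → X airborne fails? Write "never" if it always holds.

never

¬airborne → X airborne holds at every position 0..6, and those are all the positions the trace ever visits, so the invariant G(¬airborne → X airborne) is never violated.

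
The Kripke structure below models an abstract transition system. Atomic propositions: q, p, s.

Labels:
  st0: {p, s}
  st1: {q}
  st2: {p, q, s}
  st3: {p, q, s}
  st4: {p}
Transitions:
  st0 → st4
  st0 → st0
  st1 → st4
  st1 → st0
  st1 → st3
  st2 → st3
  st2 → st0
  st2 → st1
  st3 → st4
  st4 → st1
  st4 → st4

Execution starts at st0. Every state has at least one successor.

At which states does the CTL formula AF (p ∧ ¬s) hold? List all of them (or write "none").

{st3, st4}

States satisfying p ∧ ¬s: {st4}.
States satisfying AF (p ∧ ¬s): {st3, st4}.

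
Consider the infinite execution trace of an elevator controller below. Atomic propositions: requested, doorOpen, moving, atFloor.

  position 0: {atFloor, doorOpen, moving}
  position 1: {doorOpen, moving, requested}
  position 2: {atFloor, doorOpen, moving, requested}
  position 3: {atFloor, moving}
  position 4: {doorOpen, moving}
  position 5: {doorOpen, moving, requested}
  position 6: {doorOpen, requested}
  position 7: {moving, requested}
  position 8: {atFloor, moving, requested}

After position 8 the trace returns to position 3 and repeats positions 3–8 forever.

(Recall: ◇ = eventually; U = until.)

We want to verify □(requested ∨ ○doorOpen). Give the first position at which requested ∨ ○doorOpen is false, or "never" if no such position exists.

requested ∨ ○doorOpen holds at every position 0..8, and those are all the positions the trace ever visits, so the invariant □(requested ∨ ○doorOpen) is never violated.

never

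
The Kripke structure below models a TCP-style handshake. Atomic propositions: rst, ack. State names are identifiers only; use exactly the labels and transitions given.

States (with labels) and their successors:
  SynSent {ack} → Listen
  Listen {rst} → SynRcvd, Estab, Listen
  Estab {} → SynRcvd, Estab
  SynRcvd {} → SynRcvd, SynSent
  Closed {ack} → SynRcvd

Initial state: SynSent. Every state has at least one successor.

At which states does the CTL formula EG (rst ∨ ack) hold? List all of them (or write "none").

States satisfying rst ∨ ack: {SynSent, Listen, Closed}.
States satisfying EG (rst ∨ ack): {SynSent, Listen}.

{SynSent, Listen}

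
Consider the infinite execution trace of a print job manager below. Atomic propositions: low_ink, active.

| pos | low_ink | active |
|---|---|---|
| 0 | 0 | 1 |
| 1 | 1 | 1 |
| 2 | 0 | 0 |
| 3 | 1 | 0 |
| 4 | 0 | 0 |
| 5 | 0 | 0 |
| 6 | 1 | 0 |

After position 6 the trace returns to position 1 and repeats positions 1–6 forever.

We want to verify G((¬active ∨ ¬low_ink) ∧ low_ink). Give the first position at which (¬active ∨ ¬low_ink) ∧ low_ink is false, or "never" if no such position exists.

0

At position 0 the labels are {active}, so (¬active ∨ ¬low_ink) ∧ low_ink is false there. This is the first violation.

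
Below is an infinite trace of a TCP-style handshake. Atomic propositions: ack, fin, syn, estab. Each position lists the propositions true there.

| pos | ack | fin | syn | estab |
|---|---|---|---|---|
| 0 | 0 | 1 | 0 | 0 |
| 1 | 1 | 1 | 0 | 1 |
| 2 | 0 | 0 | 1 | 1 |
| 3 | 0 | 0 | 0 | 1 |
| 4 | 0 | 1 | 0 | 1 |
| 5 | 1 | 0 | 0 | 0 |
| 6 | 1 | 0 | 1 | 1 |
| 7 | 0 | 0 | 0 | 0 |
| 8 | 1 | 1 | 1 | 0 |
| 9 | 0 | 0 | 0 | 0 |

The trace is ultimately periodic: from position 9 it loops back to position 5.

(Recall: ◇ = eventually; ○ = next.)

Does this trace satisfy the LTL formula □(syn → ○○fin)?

Does not hold

syn → ○○fin must hold at every position from 0 onward. It fails at position 8, so □(syn → ○○fin) is false.
Positions where syn holds: 2, 6, 8.
Check ○○fin at each: 2→ok, 6→ok, 8→fails.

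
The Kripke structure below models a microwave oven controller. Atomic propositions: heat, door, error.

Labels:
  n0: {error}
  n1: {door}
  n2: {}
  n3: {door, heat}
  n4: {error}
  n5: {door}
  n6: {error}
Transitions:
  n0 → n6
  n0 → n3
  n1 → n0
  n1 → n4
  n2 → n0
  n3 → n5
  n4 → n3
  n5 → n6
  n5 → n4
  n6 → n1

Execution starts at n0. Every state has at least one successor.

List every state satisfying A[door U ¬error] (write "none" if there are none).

States satisfying door: {n1, n3, n5}.
States satisfying ¬error: {n1, n2, n3, n5}.
States satisfying A[door U ¬error]: {n1, n2, n3, n5}.

{n1, n2, n3, n5}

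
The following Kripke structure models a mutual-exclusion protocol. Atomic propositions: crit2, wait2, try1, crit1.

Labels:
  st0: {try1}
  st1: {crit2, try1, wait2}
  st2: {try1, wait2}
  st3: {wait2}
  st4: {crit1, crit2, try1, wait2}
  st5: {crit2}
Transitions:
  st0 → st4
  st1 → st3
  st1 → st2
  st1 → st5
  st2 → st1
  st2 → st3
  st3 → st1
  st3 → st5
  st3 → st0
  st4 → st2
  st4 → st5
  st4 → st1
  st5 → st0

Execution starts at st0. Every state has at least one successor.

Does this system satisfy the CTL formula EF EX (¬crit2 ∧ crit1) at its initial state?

States satisfying EX (¬crit2 ∧ crit1): ∅.
States satisfying EF EX (¬crit2 ∧ crit1): ∅.
No suitable path/successor from st0 witnesses the formula.
st0 ∉ Sat(EF EX (¬crit2 ∧ crit1)).

No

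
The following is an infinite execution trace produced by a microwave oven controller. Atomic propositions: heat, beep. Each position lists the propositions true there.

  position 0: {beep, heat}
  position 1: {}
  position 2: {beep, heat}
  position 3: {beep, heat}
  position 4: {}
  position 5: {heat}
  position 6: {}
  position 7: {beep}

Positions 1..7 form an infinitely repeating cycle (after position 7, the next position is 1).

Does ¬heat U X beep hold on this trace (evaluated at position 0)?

Does not hold

Walking from position 0: at position 0, X beep has not yet held and ¬heat fails, so ¬heat U X beep is false.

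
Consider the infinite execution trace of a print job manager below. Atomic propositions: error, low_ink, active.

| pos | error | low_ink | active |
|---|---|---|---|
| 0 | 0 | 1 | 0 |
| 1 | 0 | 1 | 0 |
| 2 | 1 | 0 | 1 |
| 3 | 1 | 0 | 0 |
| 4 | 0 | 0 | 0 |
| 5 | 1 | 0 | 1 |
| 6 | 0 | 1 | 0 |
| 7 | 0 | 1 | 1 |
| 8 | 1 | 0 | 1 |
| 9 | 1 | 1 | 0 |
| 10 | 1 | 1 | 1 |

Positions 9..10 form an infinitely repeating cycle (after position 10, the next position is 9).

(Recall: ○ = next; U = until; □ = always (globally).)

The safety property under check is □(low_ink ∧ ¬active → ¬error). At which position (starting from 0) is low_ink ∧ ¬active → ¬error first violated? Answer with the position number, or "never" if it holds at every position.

Check low_ink ∧ ¬active → ¬error at each position in order: 0 ✓, 1 ✓, 2 ✓, 3 ✓, 4 ✓, 5 ✓, 6 ✓, 7 ✓, 8 ✓.
At position 9 the labels are {error, low_ink}, so low_ink ∧ ¬active → ¬error is false there. This is the first violation.

9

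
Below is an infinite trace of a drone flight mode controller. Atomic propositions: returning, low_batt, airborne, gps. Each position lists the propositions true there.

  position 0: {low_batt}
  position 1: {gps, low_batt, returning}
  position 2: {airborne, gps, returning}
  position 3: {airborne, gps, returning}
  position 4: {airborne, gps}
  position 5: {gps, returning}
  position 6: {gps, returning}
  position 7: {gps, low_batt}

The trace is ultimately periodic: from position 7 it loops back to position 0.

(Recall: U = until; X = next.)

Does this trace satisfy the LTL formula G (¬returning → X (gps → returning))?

Holds

¬returning → X (gps → returning) holds at every position 0..7, and those are all positions ever visited, so G (¬returning → X (gps → returning)) holds.
Positions where ¬returning holds: 0, 4, 7.
Check X (gps → returning) at each: 0→ok, 4→ok, 7→ok.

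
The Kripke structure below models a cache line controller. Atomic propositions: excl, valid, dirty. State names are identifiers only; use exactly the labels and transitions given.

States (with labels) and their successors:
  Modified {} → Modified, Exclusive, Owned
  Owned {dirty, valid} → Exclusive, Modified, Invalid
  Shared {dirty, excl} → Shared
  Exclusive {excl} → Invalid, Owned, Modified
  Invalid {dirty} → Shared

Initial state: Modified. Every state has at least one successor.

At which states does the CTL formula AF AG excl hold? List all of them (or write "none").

{Shared, Invalid}

States satisfying AG excl: {Shared}.
States satisfying AF AG excl: {Shared, Invalid}.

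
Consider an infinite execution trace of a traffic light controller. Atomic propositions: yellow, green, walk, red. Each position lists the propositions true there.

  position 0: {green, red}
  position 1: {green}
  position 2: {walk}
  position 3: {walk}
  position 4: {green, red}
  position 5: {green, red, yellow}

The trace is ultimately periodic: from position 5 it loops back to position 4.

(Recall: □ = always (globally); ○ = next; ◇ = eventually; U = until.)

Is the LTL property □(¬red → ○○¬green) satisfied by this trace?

Does not hold

¬red → ○○¬green must hold at every position from 0 onward. It fails at position 2, so □(¬red → ○○¬green) is false.
Positions where ¬red holds: 1, 2, 3.
Check ○○¬green at each: 1→ok, 2→fails, 3→fails.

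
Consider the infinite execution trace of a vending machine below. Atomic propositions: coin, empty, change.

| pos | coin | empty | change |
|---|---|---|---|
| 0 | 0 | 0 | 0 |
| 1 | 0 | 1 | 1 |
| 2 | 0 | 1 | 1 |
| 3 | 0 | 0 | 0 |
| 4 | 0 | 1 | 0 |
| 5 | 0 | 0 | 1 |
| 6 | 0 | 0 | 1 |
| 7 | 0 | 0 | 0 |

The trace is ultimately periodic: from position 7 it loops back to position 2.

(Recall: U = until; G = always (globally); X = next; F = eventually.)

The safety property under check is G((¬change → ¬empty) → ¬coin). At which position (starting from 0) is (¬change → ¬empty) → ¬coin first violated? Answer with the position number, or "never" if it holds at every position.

never

(¬change → ¬empty) → ¬coin holds at every position 0..7, and those are all the positions the trace ever visits, so the invariant G((¬change → ¬empty) → ¬coin) is never violated.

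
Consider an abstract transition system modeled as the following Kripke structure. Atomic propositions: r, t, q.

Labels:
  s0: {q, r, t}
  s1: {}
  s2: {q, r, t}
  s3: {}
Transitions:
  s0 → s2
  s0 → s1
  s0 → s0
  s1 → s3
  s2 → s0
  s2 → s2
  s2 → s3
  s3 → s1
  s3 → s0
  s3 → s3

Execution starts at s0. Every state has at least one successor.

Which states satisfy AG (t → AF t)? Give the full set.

States satisfying t → AF t: {s0, s1, s2, s3}.
States satisfying AG (t → AF t): {s0, s1, s2, s3}.

{s0, s1, s2, s3}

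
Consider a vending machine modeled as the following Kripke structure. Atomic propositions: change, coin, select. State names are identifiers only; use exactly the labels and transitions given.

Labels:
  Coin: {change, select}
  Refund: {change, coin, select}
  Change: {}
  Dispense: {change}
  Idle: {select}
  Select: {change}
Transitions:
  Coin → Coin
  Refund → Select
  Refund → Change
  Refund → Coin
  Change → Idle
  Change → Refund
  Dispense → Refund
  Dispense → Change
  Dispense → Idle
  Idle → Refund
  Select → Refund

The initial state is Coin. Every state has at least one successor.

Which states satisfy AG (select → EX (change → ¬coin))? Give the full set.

States satisfying select → EX (change → ¬coin): {Coin, Refund, Change, Dispense, Select}.
States satisfying AG (select → EX (change → ¬coin)): {Coin}.

{Coin}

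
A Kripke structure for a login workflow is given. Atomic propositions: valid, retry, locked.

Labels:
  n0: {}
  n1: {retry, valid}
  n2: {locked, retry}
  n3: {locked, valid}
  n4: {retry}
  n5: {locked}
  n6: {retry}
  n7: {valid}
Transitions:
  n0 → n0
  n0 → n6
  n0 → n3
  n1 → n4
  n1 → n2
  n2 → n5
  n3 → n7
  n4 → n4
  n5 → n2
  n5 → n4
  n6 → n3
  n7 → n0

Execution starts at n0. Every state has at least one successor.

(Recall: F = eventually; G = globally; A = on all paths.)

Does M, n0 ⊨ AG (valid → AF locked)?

Does not hold

States satisfying valid → AF locked: {n0, n2, n3, n4, n5, n6}.
States satisfying AG (valid → AF locked): {n2, n4, n5}.
n7 is reachable from n0 and violates valid → AF locked, so AG fails at n0.
n0 ∉ Sat(AG (valid → AF locked)).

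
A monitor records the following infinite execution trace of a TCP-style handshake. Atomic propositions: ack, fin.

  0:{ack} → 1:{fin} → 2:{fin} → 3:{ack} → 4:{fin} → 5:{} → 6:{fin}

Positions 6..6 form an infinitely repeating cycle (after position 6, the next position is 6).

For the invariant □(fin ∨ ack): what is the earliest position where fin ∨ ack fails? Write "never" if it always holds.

5

Check fin ∨ ack at each position in order: 0 ✓, 1 ✓, 2 ✓, 3 ✓, 4 ✓.
At position 5 the labels are {}, so fin ∨ ack is false there. This is the first violation.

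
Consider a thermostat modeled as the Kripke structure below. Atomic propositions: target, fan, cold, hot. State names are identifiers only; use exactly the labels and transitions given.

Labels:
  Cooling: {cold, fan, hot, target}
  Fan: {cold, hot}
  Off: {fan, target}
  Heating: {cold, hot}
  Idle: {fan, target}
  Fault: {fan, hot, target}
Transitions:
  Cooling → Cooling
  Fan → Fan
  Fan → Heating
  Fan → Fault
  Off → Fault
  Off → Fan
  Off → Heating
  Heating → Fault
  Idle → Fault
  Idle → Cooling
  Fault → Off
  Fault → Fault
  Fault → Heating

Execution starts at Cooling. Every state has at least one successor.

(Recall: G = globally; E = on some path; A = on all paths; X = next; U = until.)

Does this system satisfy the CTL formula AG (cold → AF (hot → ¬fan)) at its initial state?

Violated

States satisfying cold → AF (hot → ¬fan): {Fan, Off, Heating, Idle, Fault}.
States satisfying AG (cold → AF (hot → ¬fan)): {Fan, Off, Heating, Fault}.
Cooling is reachable from Cooling and violates cold → AF (hot → ¬fan), so AG fails at Cooling.
Cooling ∉ Sat(AG (cold → AF (hot → ¬fan))).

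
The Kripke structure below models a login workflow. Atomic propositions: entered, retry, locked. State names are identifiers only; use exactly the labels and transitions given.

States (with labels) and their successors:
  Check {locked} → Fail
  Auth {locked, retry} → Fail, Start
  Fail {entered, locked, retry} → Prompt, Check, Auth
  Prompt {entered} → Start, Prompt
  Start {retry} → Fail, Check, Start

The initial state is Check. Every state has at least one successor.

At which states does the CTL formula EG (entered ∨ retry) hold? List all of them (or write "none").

States satisfying entered ∨ retry: {Auth, Fail, Prompt, Start}.
States satisfying EG (entered ∨ retry): {Auth, Fail, Prompt, Start}.

{Auth, Fail, Prompt, Start}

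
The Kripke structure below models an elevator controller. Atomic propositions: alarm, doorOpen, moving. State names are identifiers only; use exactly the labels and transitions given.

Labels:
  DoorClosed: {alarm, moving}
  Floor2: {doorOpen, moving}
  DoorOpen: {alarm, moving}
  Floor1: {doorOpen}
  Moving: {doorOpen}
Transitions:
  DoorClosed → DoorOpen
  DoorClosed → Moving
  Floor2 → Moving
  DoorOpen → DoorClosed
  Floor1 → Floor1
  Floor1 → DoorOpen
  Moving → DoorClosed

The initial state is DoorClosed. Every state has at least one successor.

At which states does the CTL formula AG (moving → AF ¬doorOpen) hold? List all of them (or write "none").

States satisfying moving → AF ¬doorOpen: {DoorClosed, Floor2, DoorOpen, Floor1, Moving}.
States satisfying AG (moving → AF ¬doorOpen): {DoorClosed, Floor2, DoorOpen, Floor1, Moving}.

{DoorClosed, Floor2, DoorOpen, Floor1, Moving}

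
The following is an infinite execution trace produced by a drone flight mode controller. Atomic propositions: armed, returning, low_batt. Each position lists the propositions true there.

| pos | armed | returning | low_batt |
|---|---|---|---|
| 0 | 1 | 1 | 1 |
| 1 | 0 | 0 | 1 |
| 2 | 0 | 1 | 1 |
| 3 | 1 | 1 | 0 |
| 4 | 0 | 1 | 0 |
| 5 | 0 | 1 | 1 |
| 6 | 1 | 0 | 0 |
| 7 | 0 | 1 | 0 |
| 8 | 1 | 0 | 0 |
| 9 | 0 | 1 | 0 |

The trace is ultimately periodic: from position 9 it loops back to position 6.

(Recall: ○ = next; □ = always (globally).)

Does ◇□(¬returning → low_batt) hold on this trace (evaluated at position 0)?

Does not hold

□(¬returning → low_batt) is false at every position 0..9, so it never becomes true and ◇□(¬returning → low_batt) fails.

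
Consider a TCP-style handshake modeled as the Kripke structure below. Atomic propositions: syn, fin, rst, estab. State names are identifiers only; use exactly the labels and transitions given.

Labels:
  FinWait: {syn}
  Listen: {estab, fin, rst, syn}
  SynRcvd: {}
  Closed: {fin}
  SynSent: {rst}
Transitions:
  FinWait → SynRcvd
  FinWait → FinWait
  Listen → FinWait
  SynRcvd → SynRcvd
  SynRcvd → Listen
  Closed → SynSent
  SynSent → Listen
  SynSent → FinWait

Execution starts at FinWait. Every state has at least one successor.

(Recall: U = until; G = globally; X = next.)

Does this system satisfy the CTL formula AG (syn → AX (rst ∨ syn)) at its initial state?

No

States satisfying syn → AX (rst ∨ syn): {Listen, SynRcvd, Closed, SynSent}.
States satisfying AG (syn → AX (rst ∨ syn)): ∅.
FinWait is reachable from FinWait and violates syn → AX (rst ∨ syn), so AG fails at FinWait.
FinWait ∉ Sat(AG (syn → AX (rst ∨ syn))).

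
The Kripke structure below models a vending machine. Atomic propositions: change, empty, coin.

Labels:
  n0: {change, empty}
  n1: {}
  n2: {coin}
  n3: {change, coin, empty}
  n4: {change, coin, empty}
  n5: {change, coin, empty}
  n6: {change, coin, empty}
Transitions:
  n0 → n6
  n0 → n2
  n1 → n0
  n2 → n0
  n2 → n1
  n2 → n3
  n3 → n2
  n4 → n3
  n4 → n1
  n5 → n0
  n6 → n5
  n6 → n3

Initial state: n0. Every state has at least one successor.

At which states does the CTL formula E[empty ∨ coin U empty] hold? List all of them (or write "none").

States satisfying empty ∨ coin: {n0, n2, n3, n4, n5, n6}.
States satisfying empty: {n0, n3, n4, n5, n6}.
States satisfying E[empty ∨ coin U empty]: {n0, n2, n3, n4, n5, n6}.

{n0, n2, n3, n4, n5, n6}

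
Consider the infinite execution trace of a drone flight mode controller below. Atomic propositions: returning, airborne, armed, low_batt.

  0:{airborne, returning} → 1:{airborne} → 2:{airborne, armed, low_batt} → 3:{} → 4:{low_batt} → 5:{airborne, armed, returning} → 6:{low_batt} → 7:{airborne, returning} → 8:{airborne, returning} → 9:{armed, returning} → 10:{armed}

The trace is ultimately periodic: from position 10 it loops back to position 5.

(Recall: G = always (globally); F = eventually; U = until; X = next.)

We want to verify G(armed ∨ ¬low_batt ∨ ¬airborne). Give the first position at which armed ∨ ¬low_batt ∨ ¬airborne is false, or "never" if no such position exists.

never

armed ∨ ¬low_batt ∨ ¬airborne holds at every position 0..10, and those are all the positions the trace ever visits, so the invariant G(armed ∨ ¬low_batt ∨ ¬airborne) is never violated.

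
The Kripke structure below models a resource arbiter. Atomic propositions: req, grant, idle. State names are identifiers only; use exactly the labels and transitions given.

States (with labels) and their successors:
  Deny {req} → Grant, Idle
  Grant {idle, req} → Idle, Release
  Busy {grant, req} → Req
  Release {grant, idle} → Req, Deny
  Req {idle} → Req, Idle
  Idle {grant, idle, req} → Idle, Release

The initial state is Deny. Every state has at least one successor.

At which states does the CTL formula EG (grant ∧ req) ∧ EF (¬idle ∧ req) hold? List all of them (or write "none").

States satisfying grant ∧ req: {Busy, Idle}.
States satisfying EG (grant ∧ req): {Idle}.
States satisfying ¬idle ∧ req: {Deny, Busy}.
States satisfying EF (¬idle ∧ req): {Deny, Grant, Busy, Release, Req, Idle}.
States satisfying EG (grant ∧ req) ∧ EF (¬idle ∧ req): {Idle}.

{Idle}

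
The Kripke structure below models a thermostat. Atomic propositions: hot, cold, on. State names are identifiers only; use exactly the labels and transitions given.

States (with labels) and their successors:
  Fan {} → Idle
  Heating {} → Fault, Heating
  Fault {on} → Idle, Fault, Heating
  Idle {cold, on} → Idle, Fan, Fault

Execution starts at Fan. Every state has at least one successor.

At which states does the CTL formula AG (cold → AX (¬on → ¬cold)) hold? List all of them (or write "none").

{Fan, Heating, Fault, Idle}

States satisfying cold → AX (¬on → ¬cold): {Fan, Heating, Fault, Idle}.
States satisfying AG (cold → AX (¬on → ¬cold)): {Fan, Heating, Fault, Idle}.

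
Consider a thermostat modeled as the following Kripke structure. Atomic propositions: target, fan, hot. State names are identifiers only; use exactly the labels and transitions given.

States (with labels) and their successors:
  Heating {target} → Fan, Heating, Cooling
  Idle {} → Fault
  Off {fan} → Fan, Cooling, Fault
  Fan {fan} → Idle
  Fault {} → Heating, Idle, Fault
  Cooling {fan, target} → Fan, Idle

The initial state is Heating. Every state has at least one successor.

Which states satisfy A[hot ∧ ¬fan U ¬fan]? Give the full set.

{Heating, Idle, Fault}

States satisfying hot ∧ ¬fan: ∅.
States satisfying ¬fan: {Heating, Idle, Fault}.
States satisfying A[hot ∧ ¬fan U ¬fan]: {Heating, Idle, Fault}.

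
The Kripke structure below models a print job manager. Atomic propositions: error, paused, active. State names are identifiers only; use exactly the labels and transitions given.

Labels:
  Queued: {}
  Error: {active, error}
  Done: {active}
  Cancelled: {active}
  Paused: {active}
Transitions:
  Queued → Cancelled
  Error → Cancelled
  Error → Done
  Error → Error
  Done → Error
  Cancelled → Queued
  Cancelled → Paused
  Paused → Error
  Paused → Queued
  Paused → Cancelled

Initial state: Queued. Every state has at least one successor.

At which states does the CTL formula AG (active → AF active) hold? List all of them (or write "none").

States satisfying active → AF active: {Queued, Error, Done, Cancelled, Paused}.
States satisfying AG (active → AF active): {Queued, Error, Done, Cancelled, Paused}.

{Queued, Error, Done, Cancelled, Paused}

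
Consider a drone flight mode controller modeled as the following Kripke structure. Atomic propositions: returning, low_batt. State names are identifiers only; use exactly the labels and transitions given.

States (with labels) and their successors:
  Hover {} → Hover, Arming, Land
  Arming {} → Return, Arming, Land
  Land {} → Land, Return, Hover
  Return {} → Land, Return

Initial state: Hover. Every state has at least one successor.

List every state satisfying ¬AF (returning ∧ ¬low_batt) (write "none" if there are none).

{Hover, Arming, Land, Return}

States satisfying returning ∧ ¬low_batt: ∅.
States satisfying AF (returning ∧ ¬low_batt): ∅.
States satisfying ¬AF (returning ∧ ¬low_batt): {Hover, Arming, Land, Return}.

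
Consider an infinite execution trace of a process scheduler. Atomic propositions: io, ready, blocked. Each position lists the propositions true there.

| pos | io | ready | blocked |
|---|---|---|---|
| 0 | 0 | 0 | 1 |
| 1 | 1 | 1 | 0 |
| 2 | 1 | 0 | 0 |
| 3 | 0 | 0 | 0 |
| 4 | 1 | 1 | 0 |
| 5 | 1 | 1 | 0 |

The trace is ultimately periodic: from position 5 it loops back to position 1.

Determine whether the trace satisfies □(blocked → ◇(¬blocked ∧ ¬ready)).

blocked → ◇(¬blocked ∧ ¬ready) holds at every position 0..5, and those are all positions ever visited, so □(blocked → ◇(¬blocked ∧ ¬ready)) holds.
Positions where blocked holds: 0.
Check ◇(¬blocked ∧ ¬ready) at each: 0→ok.

Yes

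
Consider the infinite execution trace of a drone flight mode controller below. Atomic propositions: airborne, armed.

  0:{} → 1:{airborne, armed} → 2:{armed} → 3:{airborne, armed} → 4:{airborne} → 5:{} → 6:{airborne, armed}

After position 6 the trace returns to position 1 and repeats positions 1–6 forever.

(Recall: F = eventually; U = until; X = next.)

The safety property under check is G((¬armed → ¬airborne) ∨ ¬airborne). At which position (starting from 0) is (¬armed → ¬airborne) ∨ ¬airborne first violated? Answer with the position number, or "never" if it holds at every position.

4

Check (¬armed → ¬airborne) ∨ ¬airborne at each position in order: 0 ✓, 1 ✓, 2 ✓, 3 ✓.
At position 4 the labels are {airborne}, so (¬armed → ¬airborne) ∨ ¬airborne is false there. This is the first violation.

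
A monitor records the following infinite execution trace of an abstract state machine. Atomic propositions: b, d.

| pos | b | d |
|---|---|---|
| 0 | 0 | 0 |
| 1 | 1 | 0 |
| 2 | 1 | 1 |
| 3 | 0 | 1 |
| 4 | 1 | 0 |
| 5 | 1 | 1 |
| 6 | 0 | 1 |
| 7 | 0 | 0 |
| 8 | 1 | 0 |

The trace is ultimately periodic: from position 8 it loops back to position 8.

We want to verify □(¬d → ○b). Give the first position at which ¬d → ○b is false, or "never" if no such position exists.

¬d → ○b holds at every position 0..8, and those are all the positions the trace ever visits, so the invariant □(¬d → ○b) is never violated.

never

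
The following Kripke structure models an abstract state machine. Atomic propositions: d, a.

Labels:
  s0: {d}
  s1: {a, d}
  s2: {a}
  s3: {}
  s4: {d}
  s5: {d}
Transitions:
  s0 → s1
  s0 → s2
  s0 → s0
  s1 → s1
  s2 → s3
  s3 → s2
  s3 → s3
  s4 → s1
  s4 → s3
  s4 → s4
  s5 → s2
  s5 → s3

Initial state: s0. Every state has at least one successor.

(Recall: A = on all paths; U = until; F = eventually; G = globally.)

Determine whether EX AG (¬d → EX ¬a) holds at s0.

States satisfying AG (¬d → EX ¬a): {s0, s1, s2, s3, s4, s5}.
States satisfying EX AG (¬d → EX ¬a): {s0, s1, s2, s3, s4, s5}.
s0 ∈ Sat(EX AG (¬d → EX ¬a)).

Yes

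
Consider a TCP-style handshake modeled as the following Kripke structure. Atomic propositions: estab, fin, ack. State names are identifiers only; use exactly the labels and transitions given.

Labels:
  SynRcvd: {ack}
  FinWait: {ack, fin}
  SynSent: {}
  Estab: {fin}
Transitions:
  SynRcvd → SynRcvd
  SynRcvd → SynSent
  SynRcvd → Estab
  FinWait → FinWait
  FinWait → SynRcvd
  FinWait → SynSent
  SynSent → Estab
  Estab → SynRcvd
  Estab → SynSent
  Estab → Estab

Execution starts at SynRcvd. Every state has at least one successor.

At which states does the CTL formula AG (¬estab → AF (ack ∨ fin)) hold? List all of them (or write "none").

States satisfying ¬estab → AF (ack ∨ fin): {SynRcvd, FinWait, SynSent, Estab}.
States satisfying AG (¬estab → AF (ack ∨ fin)): {SynRcvd, FinWait, SynSent, Estab}.

{SynRcvd, FinWait, SynSent, Estab}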